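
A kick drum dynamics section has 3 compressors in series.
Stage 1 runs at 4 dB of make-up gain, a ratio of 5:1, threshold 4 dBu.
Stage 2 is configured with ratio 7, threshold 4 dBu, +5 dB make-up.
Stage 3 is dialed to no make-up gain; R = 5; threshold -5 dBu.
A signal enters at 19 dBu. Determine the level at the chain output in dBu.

Stage 1: 15 dB above 4 dBu, reduced 5:1 to 3 dB above → 7 dBu; +4 dB make-up → 11 dBu.
Stage 2: overshoot 7 dB → 7/7 = 1 dB → 5 dBu; +5 dB make-up → 10 dBu.
Stage 3: overshoot 15 dB → 15/5 = 3 dB → -2 dBu.

-2 dBu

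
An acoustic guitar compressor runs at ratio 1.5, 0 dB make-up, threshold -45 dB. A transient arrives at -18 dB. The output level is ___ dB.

The input is 27 dB above the -45 dB threshold.
1.5:1 compression reduces that to 27/1.5 = 18 dB over.
Output = -45 + 18 = -27 dB.

-27 dB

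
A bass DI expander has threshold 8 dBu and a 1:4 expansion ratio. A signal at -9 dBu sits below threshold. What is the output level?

-60 dBu

The input is 17 dB below the 8 dBu threshold.
A 1:4 expander multiplies undershoot by 4: 17 × 4 = 68 dB below threshold.
Output = 8 − 68 = -60 dBu.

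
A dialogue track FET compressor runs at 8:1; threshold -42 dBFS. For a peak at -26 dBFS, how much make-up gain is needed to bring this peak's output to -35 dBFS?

5 dB

Without make-up, output = threshold + overshoot/8 = -42 + 2 = -40 dBFS.
Gap to target: 5 dB.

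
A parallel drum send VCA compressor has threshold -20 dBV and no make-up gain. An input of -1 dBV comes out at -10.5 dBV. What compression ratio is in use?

2:1

Input overshoot = -1 − (-20) = 19 dB; output overshoot = -10.5 − (-20) = 9.5 dB.
Ratio = 19 / 9.5 = 2.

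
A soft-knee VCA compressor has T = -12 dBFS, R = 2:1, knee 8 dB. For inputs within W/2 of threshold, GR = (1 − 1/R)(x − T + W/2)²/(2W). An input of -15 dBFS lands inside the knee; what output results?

x − T + W/2 = -15 − (-12) + 4 = 1.
GR = (1 − 1/2) × 1² / 16 = 0.5 × 1 / 16 = 0.03125 dB.
Output = -15 − 0.03125 = -15.03125 dBFS.

-15.03125 dBFS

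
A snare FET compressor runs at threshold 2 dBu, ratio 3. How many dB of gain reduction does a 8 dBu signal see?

4 dB

Overshoot = 8 − 2 = 6 dB.
A 3:1 ratio leaves 2 dB of that excess.
Gain reduction = 6 − 2 = 4 dB.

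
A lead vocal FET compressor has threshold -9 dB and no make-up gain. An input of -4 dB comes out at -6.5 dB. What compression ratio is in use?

2:1

Input overshoot = -4 − (-9) = 5 dB; output overshoot = -6.5 − (-9) = 2.5 dB.
Ratio = 5 / 2.5 = 2.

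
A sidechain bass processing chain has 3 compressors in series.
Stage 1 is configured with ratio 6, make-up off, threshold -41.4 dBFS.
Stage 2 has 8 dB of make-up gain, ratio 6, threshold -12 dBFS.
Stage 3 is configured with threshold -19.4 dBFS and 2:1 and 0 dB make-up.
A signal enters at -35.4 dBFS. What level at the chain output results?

-32.4 dBFS

Stage 1: 6 dB above -41.4 dBFS, reduced 6:1 to 1 dB above → -40.4 dBFS.
Stage 2: -40.4 dBFS ≤ -12 dBFS, so stage 2 doesn't engage; make-up brings it to -32.4 dBFS.
Stage 3: -32.4 dBFS ≤ -19.4 dBFS, so stage 3 doesn't engage; output -32.4 dBFS.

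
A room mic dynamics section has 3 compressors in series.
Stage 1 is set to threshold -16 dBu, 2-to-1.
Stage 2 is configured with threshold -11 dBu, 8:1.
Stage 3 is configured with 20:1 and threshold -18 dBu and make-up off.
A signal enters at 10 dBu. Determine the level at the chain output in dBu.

-17.6 dBu

Stage 1: 10 dBu is 26 dB over -16 dBu; at 2:1 that becomes 13 dB over, giving -3 dBu.
Stage 2: -3 dBu is 8 dB over -11 dBu; at 8:1 that becomes 1 dB over, giving -10 dBu.
Stage 3: overshoot 8 dB → 8/20 = 0.4 dB → -17.6 dBu.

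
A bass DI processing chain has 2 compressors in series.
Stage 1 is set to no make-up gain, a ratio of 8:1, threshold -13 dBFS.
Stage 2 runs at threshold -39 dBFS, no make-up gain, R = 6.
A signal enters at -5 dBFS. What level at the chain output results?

Stage 1: -5 dBFS is 8 dB over -13 dBFS; at 8:1 that becomes 1 dB over, giving -12 dBFS.
Stage 2: overshoot 27 dB → 27/6 = 4.5 dB → -34.5 dBFS.

-34.5 dBFS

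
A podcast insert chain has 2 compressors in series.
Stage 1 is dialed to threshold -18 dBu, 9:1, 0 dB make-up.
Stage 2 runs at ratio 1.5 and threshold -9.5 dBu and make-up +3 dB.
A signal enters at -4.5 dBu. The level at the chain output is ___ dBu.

-13.5 dBu

Stage 1: -4.5 dBu is 13.5 dB over -18 dBu; at 9:1 that becomes 1.5 dB over, giving -16.5 dBu.
Stage 2: below threshold (-16.5 ≤ -9.5); passes unchanged; make-up brings it to -13.5 dBu.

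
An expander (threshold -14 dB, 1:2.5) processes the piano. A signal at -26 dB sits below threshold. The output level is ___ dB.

-44 dB

Below threshold, a 1:2.5 expander applies gain = (2.5−1)×(T − x) of attenuation.
(2.5−1) × 12 = 18 dB, so output = -26 − 18 = -44 dB.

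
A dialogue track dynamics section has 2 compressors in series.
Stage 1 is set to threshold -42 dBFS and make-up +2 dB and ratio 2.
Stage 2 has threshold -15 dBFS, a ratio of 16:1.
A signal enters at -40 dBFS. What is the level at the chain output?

-39 dBFS

Stage 1: 2 dB above -42 dBFS, reduced 2:1 to 1 dB above → -41 dBFS; +2 dB make-up → -39 dBFS.
Stage 2: -39 dBFS is at or below the -15 dBFS threshold — no compression; output -39 dBFS.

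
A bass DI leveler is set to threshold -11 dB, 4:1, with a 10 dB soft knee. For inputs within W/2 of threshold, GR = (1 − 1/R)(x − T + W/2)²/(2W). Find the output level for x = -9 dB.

x − T + W/2 = -9 − (-11) + 5 = 7.
GR = (1 − 1/4) × 7² / 20 = 0.75 × 49 / 20 = 1.8375 dB.
Output = -9 − 1.8375 = -10.8375 dB.

-10.8375 dB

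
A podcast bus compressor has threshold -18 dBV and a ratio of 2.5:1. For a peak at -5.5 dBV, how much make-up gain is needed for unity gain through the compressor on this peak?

7.5 dB

The peak compresses to -18 + 12.5/2.5 = -13 dBV.
To reach -5.5 dBV requires -5.5 − (-13) = 7.5 dB of make-up.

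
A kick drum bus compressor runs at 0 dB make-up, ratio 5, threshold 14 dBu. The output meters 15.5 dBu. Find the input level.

The compressed level sits 15.5 − 14 = 1.5 dB over threshold.
Undo the ratio: input overshoot = 1.5 × 5 = 7.5 dB, giving input = 21.5 dBu.

21.5 dBu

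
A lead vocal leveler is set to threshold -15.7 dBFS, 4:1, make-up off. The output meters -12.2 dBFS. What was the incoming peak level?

-1.7 dBFS

That's 3.5 dB above the -15.7 dBFS threshold.
Undo the ratio: input overshoot = 3.5 × 4 = 14 dB, giving input = -1.7 dBFS.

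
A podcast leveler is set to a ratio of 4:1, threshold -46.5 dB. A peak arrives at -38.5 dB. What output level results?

The input is 8 dB above the -46.5 dB threshold.
4:1 compression reduces that to 8/4 = 2 dB over.
Output = -46.5 + 2 = -44.5 dB.

-44.5 dB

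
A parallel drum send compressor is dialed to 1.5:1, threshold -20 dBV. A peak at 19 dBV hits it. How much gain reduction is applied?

13 dB

Overshoot = 19 − (-20) = 39 dB.
After 1.5:1 compression the overshoot becomes 39/1.5 = 26 dB.
Gain reduction = 39 − 26 = 13 dB.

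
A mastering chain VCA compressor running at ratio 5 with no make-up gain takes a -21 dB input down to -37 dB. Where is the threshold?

Gain reduction = -21 − (-37) = 16 dB; output overshoot = GR / (R − 1) = 16 / 4 = 4 dB.
Threshold = output − output overshoot = -37 − 4 = -41 dB.

-41 dB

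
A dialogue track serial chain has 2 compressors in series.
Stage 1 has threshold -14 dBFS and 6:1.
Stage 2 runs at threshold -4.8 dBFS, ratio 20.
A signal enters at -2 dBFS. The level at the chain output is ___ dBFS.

Stage 1: -2 dBFS is 12 dB over -14 dBFS; at 6:1 that becomes 2 dB over, giving -12 dBFS.
Stage 2: below threshold (-12 ≤ -4.8); passes unchanged; output -12 dBFS.

-12 dBFS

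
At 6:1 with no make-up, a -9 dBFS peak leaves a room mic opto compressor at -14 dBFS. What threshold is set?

Gain reduction = -9 − (-14) = 5 dB; output overshoot = GR / (R − 1) = 5 / 5 = 1 dB.
Threshold = output − output overshoot = -14 − 1 = -15 dBFS.

-15 dBFS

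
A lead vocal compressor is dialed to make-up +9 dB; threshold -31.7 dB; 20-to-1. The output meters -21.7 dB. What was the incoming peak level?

-11.7 dB

Remove make-up: -21.7 − 9 = -30.7 dB.
That's 1 dB above the -31.7 dB threshold.
Before 20:1 compression the overshoot was 1 × 20 = 20 dB, so input = -31.7 + 20 = -11.7 dB.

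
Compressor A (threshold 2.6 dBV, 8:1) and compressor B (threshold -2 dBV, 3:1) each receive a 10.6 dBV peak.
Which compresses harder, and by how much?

A: 8 dB over, compressed to 1 dB over, so 7 dB of GR.
B: 12.6 dB over, compressed to 4.2 dB over, so 8.4 dB of GR.
B applies 1.4 dB more gain reduction.

B, by 1.4 dB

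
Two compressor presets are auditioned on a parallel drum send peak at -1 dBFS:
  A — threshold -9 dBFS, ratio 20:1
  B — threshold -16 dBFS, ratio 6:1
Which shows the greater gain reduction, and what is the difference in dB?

A: 8 dB over, compressed to 0.4 dB over, so 7.6 dB of GR.
B: 15 dB over, compressed to 2.5 dB over, so 12.5 dB of GR.
Difference: 4.9 dB in favour of B.

B, by 4.9 dB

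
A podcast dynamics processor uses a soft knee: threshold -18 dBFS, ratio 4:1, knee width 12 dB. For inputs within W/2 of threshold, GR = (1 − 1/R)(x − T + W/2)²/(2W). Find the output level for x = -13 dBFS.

x − T + W/2 = -13 − (-18) + 6 = 11.
GR = (1 − 1/4) × 11² / 24 = 0.75 × 121 / 24 = 3.78125 dB.
Output = -13 − 3.78125 = -16.78125 dBFS.

-16.78125 dBFS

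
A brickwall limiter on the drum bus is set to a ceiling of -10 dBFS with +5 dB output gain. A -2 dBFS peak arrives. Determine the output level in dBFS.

-5 dBFS

A brickwall limiter is an ∞:1 compressor: any input above the ceiling is clamped to -10 dBFS.
Output gain then adds 5 dB: -10 + 5 = -5 dBFS.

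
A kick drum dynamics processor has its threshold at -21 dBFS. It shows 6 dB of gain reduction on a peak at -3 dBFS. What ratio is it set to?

1.5:1

Input overshoot = -3 − (-21) = 18 dB.
Output overshoot = 18 − 6 = 12 dB.
Ratio = input overshoot / output overshoot = 18 / 12 = 1.5.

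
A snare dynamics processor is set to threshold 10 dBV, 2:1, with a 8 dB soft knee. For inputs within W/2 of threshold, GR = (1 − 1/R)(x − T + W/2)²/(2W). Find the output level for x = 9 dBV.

x − T + W/2 = 9 − 10 + 4 = 3.
GR = (1 − 1/2) × 3² / 16 = 0.5 × 9 / 16 = 0.28125 dB.
Output = 9 − 0.28125 = 8.71875 dBV.

8.71875 dBV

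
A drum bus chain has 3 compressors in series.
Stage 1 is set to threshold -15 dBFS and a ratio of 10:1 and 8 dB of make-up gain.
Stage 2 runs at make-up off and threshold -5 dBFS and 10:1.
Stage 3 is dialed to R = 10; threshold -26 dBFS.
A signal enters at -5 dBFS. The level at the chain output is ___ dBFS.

-24 dBFS

Stage 1: -5 dBFS is 10 dB over -15 dBFS; at 10:1 that becomes 1 dB over, giving -14 dBFS; +8 dB make-up → -6 dBFS.
Stage 2: below threshold (-6 ≤ -5); passes unchanged; output -6 dBFS.
Stage 3: overshoot 20 dB → 20/10 = 2 dB → -24 dBFS.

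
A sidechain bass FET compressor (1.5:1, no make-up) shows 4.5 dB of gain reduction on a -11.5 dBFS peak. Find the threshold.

-25 dBFS

Gain reduction = -11.5 − (-16) = 4.5 dB; output overshoot = GR / (R − 1) = 4.5 / 0.5 = 9 dB.
Threshold = output − output overshoot = -16 − 9 = -25 dBFS.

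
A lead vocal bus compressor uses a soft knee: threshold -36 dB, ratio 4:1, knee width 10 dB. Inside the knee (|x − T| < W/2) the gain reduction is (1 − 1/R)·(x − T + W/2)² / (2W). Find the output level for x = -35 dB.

x − T + W/2 = -35 − (-36) + 5 = 6.
GR = (1 − 1/4) × 6² / 20 = 0.75 × 36 / 20 = 1.35 dB.
Output = -35 − 1.35 = -36.35 dB.

-36.35 dB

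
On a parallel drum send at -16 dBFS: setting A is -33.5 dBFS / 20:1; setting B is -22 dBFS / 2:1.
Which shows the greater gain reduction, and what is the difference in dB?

A, by 13.625 dB

A: 17.5 dB over, compressed to 0.875 dB over, so 16.625 dB of GR.
B: 6 dB over, compressed to 3 dB over, so 3 dB of GR.
Difference: 13.625 dB in favour of A.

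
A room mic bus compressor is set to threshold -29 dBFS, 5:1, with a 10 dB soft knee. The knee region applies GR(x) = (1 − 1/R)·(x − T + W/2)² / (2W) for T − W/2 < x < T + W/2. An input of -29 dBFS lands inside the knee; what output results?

x − T + W/2 = -29 − (-29) + 5 = 5.
GR = (1 − 1/5) × 5² / 20 = 0.8 × 25 / 20 = 1 dB.
Output = -29 − 1 = -30 dBFS.

-30 dBFS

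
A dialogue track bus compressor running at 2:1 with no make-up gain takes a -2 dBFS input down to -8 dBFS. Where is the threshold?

Gain reduction = -2 − (-8) = 6 dB; output overshoot = GR / (R − 1) = 6 / 1 = 6 dB.
Threshold = output − output overshoot = -8 − 6 = -14 dBFS.

-14 dBFS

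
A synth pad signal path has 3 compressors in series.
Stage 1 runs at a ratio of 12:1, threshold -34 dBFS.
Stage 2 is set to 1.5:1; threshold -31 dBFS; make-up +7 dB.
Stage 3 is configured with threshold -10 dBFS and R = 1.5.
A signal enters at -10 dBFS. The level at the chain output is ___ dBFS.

-25 dBFS

Stage 1: -10 dBFS is 24 dB over -34 dBFS; at 12:1 that becomes 2 dB over, giving -32 dBFS.
Stage 2: below threshold (-32 ≤ -31); passes unchanged; make-up brings it to -25 dBFS.
Stage 3: -25 dBFS is at or below the -10 dBFS threshold — no compression; output -25 dBFS.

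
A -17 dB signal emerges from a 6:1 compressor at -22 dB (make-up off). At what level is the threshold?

-23 dB

Gain reduction = -17 − (-22) = 5 dB; output overshoot = GR / (R − 1) = 5 / 5 = 1 dB.
Threshold = output − output overshoot = -22 − 1 = -23 dB.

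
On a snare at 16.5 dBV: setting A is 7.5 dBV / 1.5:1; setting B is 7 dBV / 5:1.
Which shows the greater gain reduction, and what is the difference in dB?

B, by 4.6 dB

A: GR = 9 − 9/1.5 = 3 dB.
B: GR = 9.5 − 9.5/5 = 7.6 dB.
B reduces 4.6 dB more.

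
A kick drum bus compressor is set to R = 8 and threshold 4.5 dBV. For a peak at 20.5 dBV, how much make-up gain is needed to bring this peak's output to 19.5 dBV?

Overshoot 16 dB → 16/8 = 2 dB after compression, so the compressed level is 4.5 + 2 = 6.5 dBV.
Make-up = target − compressed = 19.5 − 6.5 = 13 dB.

13 dB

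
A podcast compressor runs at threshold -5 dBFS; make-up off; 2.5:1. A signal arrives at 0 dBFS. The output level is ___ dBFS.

Overshoot: 0 − (-5) = 5 dB.
At 2.5:1 the overshoot is divided by 2.5, leaving 2 dB above threshold.
So the level is -5 + 2 = -3 dBFS.

-3 dBFS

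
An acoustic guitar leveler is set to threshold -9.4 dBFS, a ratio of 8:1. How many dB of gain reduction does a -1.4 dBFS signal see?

-1.4 dBFS exceeds the threshold by 8 dB.
A 8:1 ratio leaves 1 dB of that excess.
GR = overshoot in − overshoot out = 8 − 1 = 7 dB.

7 dB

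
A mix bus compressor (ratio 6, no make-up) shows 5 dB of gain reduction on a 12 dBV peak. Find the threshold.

Gain reduction = 12 − 7 = 5 dB; output overshoot = GR / (R − 1) = 5 / 5 = 1 dB.
Threshold = output − output overshoot = 7 − 1 = 6 dBV.

6 dBV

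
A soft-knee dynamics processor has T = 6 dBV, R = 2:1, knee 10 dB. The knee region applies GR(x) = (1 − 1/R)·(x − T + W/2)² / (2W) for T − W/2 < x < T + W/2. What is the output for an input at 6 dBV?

x − T + W/2 = 6 − 6 + 5 = 5.
GR = (1 − 1/2) × 5² / 20 = 0.5 × 25 / 20 = 0.625 dB.
Output = 6 − 0.625 = 5.375 dBV.

5.375 dBV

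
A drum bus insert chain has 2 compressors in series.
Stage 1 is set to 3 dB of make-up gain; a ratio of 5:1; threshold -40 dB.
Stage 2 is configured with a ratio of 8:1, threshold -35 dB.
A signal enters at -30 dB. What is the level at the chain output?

-35 dB

Stage 1: -30 dB is 10 dB over -40 dB; at 5:1 that becomes 2 dB over, giving -38 dB; +3 dB make-up → -35 dB.
Stage 2: -35 dB is at or below the -35 dB threshold — no compression; output -35 dB.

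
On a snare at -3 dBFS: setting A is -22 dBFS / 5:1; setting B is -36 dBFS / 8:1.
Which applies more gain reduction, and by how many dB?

A: overshoot 19 dB → output overshoot 3.8 dB → GR 15.2 dB.
B: overshoot 33 dB → output overshoot 4.125 dB → GR 28.875 dB.
Difference: 13.675 dB in favour of B.

B, by 13.675 dB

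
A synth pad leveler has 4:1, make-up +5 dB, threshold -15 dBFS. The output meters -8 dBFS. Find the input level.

Stripping the +5 dB make-up gives -13 dBFS at the gain stage.
Post-compression overshoot = -13 − (-15) = 2 dB.
Before 4:1 compression the overshoot was 2 × 4 = 8 dB, so input = -15 + 8 = -7 dBFS.

-7 dBFS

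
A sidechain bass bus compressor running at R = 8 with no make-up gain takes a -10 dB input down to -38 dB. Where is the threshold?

Gain reduction = -10 − (-38) = 28 dB; output overshoot = GR / (R − 1) = 28 / 7 = 4 dB.
Threshold = output − output overshoot = -38 − 4 = -42 dB.

-42 dB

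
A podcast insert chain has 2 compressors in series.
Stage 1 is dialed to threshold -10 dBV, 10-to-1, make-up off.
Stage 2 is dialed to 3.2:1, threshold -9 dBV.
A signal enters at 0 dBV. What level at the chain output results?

Stage 1: 10 dB above -10 dBV, reduced 10:1 to 1 dB above → -9 dBV.
Stage 2: -9 dBV is at or below the -9 dBV threshold — no compression; output -9 dBV.

-9 dBV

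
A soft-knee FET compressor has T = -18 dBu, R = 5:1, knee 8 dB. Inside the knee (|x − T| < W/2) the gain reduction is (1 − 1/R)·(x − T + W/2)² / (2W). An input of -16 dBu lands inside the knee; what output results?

-17.8 dBu

x − T + W/2 = -16 − (-18) + 4 = 6.
GR = (1 − 1/5) × 6² / 16 = 0.8 × 36 / 16 = 1.8 dB.
Output = -16 − 1.8 = -17.8 dBu.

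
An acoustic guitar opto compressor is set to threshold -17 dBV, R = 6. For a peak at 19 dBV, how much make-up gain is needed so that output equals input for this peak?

Without make-up, output = threshold + overshoot/6 = -17 + 6 = -11 dBV.
Gap to target: 30 dB.

30 dB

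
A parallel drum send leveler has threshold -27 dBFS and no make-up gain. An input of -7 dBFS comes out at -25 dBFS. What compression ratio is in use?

Input overshoot = -7 − (-27) = 20 dB; output overshoot = -25 − (-27) = 2 dB.
Ratio = 20 / 2 = 10.

10:1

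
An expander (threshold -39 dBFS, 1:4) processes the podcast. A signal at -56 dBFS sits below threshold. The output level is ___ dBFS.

-107 dBFS

Undershoot = (-39) − (-56) = 17 dB.
At 1:4, that expands to 68 dB under threshold.
Output = -39 − 68 = -107 dBFS.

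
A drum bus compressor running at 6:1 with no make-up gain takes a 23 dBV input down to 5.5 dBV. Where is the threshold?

2 dBV

Gain reduction = 23 − 5.5 = 17.5 dB; output overshoot = GR / (R − 1) = 17.5 / 5 = 3.5 dB.
Threshold = output − output overshoot = 5.5 − 3.5 = 2 dBV.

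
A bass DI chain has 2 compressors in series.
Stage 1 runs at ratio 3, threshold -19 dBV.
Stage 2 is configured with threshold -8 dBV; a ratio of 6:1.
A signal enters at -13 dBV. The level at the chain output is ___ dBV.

Stage 1: 6 dB above -19 dBV, reduced 3:1 to 2 dB above → -17 dBV.
Stage 2: -17 dBV ≤ -8 dBV, so stage 2 doesn't engage; output -17 dBV.

-17 dBV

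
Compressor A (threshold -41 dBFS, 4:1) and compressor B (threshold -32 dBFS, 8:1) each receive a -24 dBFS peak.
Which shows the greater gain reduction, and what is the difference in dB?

A, by 5.75 dB

A: GR = 17 − 17/4 = 12.75 dB.
B: GR = 8 − 8/8 = 7 dB.
A applies 5.75 dB more gain reduction.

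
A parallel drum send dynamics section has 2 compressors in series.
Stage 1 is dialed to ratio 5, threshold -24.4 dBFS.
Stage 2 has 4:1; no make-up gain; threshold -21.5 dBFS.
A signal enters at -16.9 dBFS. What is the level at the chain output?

Stage 1: 7.5 dB above -24.4 dBFS, reduced 5:1 to 1.5 dB above → -22.9 dBFS.
Stage 2: -22.9 dBFS is at or below the -21.5 dBFS threshold — no compression; output -22.9 dBFS.

-22.9 dBFS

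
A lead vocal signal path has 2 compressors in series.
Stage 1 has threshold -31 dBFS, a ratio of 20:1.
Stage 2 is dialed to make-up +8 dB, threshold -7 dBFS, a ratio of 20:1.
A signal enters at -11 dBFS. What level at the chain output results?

-22 dBFS

Stage 1: overshoot 20 dB → 20/20 = 1 dB → -30 dBFS.
Stage 2: -30 dBFS ≤ -7 dBFS, so stage 2 doesn't engage; make-up brings it to -22 dBFS.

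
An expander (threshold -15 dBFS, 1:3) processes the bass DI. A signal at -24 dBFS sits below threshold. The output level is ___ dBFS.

The input is 9 dB below the -15 dBFS threshold.
A 1:3 expander multiplies undershoot by 3: 9 × 3 = 27 dB below threshold.
Output = -15 − 27 = -42 dBFS.

-42 dBFS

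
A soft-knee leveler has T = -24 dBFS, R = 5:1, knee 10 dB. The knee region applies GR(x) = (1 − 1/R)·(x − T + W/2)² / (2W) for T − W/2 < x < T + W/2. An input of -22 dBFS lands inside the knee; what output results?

-23.96 dBFS

x − T + W/2 = -22 − (-24) + 5 = 7.
GR = (1 − 1/5) × 7² / 20 = 0.8 × 49 / 20 = 1.96 dB.
Output = -22 − 1.96 = -23.96 dBFS.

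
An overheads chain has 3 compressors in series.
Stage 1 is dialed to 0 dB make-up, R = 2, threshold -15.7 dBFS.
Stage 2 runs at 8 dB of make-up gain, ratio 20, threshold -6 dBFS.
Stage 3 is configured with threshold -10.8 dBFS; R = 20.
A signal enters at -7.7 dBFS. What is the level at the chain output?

-10.445 dBFS

Stage 1: 8 dB above -15.7 dBFS, reduced 2:1 to 4 dB above → -11.7 dBFS.
Stage 2: -11.7 dBFS is at or below the -6 dBFS threshold — no compression; make-up brings it to -3.7 dBFS.
Stage 3: -3.7 dBFS is 7.1 dB over -10.8 dBFS; at 20:1 that becomes 0.355 dB over, giving -10.445 dBFS.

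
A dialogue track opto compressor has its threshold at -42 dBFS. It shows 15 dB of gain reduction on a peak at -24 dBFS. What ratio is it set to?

Input overshoot = -24 − (-42) = 18 dB.
Output overshoot = 18 − 15 = 3 dB.
Ratio = input overshoot / output overshoot = 18 / 3 = 6.

6:1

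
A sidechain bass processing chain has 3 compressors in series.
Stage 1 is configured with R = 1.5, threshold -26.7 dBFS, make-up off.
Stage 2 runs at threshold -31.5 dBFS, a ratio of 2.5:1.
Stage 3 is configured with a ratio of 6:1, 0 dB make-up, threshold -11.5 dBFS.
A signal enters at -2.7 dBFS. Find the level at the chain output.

Stage 1: 24 dB above -26.7 dBFS, reduced 1.5:1 to 16 dB above → -10.7 dBFS.
Stage 2: overshoot 20.8 dB → 20.8/2.5 = 8.32 dB → -23.18 dBFS.
Stage 3: -23.18 dBFS ≤ -11.5 dBFS, so stage 3 doesn't engage; output -23.18 dBFS.

-23.18 dBFS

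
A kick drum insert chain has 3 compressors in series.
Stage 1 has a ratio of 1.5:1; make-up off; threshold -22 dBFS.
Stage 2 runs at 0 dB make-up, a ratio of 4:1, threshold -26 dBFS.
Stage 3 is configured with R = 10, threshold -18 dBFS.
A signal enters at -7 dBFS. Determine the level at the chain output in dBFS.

-22.5 dBFS

Stage 1: overshoot 15 dB → 15/1.5 = 10 dB → -12 dBFS.
Stage 2: -12 dBFS is 14 dB over -26 dBFS; at 4:1 that becomes 3.5 dB over, giving -22.5 dBFS.
Stage 3: below threshold (-22.5 ≤ -18); passes unchanged; output -22.5 dBFS.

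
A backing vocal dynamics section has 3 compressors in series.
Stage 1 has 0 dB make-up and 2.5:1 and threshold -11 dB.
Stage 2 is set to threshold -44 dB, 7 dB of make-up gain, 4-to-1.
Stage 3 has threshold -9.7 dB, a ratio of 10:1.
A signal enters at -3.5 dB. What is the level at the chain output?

-28 dB

Stage 1: overshoot 7.5 dB → 7.5/2.5 = 3 dB → -8 dB.
Stage 2: overshoot 36 dB → 36/4 = 9 dB → -35 dB; +7 dB make-up → -28 dB.
Stage 3: below threshold (-28 ≤ -9.7); passes unchanged; output -28 dB.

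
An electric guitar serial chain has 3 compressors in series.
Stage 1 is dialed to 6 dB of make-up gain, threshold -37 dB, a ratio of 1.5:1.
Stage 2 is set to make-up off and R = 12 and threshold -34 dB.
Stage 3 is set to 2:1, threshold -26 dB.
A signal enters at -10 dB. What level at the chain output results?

Stage 1: -10 dB is 27 dB over -37 dB; at 1.5:1 that becomes 18 dB over, giving -19 dB; +6 dB make-up → -13 dB.
Stage 2: 21 dB above -34 dB, reduced 12:1 to 1.75 dB above → -32.25 dB.
Stage 3: -32.25 dB ≤ -26 dB, so stage 3 doesn't engage; output -32.25 dB.

-32.25 dB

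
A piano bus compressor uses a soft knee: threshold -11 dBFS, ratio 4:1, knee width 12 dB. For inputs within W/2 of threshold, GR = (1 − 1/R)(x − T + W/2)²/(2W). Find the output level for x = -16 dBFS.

x − T + W/2 = -16 − (-11) + 6 = 1.
GR = (1 − 1/4) × 1² / 24 = 0.75 × 1 / 24 = 0.03125 dB.
Output = -16 − 0.03125 = -16.03125 dBFS.

-16.03125 dBFS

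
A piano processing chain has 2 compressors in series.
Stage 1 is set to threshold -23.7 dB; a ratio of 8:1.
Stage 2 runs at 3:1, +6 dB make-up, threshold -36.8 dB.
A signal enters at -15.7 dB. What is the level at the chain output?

Stage 1: 8 dB above -23.7 dB, reduced 8:1 to 1 dB above → -22.7 dB.
Stage 2: overshoot 14.1 dB → 14.1/3 = 4.7 dB → -32.1 dB; +6 dB make-up → -26.1 dB.

-26.1 dB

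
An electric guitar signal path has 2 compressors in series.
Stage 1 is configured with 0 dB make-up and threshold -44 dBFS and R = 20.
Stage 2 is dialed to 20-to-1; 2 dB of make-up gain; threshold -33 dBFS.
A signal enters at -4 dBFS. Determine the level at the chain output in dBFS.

Stage 1: 40 dB above -44 dBFS, reduced 20:1 to 2 dB above → -42 dBFS.
Stage 2: below threshold (-42 ≤ -33); passes unchanged; make-up brings it to -40 dBFS.

-40 dBFS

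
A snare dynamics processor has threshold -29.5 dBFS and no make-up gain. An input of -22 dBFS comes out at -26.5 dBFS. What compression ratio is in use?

2.5:1

Input overshoot = -22 − (-29.5) = 7.5 dB; output overshoot = -26.5 − (-29.5) = 3 dB.
Ratio = 7.5 / 3 = 2.5.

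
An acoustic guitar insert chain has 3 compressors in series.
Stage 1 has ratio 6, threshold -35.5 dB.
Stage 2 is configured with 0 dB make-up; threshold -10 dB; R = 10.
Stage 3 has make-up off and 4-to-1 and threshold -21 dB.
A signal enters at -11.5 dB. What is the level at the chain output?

Stage 1: -11.5 dB is 24 dB over -35.5 dB; at 6:1 that becomes 4 dB over, giving -31.5 dB.
Stage 2: below threshold (-31.5 ≤ -10); passes unchanged; output -31.5 dB.
Stage 3: -31.5 dB is at or below the -21 dB threshold — no compression; output -31.5 dB.

-31.5 dB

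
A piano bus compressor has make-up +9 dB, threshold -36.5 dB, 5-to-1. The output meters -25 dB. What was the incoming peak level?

Remove make-up: -25 − 9 = -34 dB.
Post-compression overshoot = -34 − (-36.5) = 2.5 dB.
Undo the ratio: input overshoot = 2.5 × 5 = 12.5 dB, giving input = -24 dB.

-24 dB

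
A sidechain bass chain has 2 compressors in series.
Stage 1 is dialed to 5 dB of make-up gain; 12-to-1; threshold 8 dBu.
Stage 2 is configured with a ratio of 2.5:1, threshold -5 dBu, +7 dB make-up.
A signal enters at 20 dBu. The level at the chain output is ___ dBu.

9.6 dBu

Stage 1: overshoot 12 dB → 12/12 = 1 dB → 9 dBu; +5 dB make-up → 14 dBu.
Stage 2: 14 dBu is 19 dB over -5 dBu; at 2.5:1 that becomes 7.6 dB over, giving 2.6 dBu; +7 dB make-up → 9.6 dBu.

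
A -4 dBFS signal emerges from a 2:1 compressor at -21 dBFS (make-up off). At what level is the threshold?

Input is 34 dB above T (since output overshoot × R = input overshoot: (-21 − T)·2 = -4 − T gives T = -38 dBFS).
Check: -38 + (-4 − (-38))/2 = -38 + 17 = -21 dBFS. ✓

-38 dBFS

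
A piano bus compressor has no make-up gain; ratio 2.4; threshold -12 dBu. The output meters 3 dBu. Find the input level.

24 dBu

Post-compression overshoot = 3 − (-12) = 15 dB.
Input overshoot = R × output overshoot = 36 dB → input = -12 + 36 = 24 dBu.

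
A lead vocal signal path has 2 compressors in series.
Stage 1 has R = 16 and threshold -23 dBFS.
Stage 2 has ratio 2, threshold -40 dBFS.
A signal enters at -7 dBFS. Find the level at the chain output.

Stage 1: overshoot 16 dB → 16/16 = 1 dB → -22 dBFS.
Stage 2: -22 dBFS is 18 dB over -40 dBFS; at 2:1 that becomes 9 dB over, giving -31 dBFS.

-31 dBFS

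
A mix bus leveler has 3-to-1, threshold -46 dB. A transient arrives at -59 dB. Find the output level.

-59 dB

-59 dB is 13 dB below the -46 dB threshold, so no gain reduction is applied.
Output = input = -59 dB.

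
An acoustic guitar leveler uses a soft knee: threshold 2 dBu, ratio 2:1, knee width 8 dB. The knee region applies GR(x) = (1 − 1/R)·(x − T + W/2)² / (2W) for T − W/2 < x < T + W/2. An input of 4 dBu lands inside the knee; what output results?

2.875 dBu

x − T + W/2 = 4 − 2 + 4 = 6.
GR = (1 − 1/2) × 6² / 16 = 0.5 × 36 / 16 = 1.125 dB.
Output = 4 − 1.125 = 2.875 dBu.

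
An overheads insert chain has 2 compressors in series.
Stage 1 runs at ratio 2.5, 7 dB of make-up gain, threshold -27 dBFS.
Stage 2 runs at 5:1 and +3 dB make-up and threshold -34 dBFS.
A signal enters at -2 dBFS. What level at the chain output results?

Stage 1: overshoot 25 dB → 25/2.5 = 10 dB → -17 dBFS; +7 dB make-up → -10 dBFS.
Stage 2: -10 dBFS is 24 dB over -34 dBFS; at 5:1 that becomes 4.8 dB over, giving -29.2 dBFS; +3 dB make-up → -26.2 dBFS.

-26.2 dBFS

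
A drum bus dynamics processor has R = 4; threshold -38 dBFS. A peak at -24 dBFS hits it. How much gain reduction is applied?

-24 dBFS exceeds the threshold by 14 dB.
A 4:1 ratio leaves 3.5 dB of that excess.
So the signal is attenuated by 14 − 3.5 = 10.5 dB.

10.5 dB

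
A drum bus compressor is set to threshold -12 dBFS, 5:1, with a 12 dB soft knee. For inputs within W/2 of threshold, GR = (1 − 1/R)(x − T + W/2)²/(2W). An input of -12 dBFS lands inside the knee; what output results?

x − T + W/2 = -12 − (-12) + 6 = 6.
GR = (1 − 1/5) × 6² / 24 = 0.8 × 36 / 24 = 1.2 dB.
Output = -12 − 1.2 = -13.2 dBFS.

-13.2 dBFS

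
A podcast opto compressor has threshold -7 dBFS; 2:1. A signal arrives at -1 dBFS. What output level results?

-4 dBFS

-1 dBFS sits 6 dB over threshold.
2:1 compression reduces that to 6/2 = 3 dB over.
That puts the output at -4 dBFS.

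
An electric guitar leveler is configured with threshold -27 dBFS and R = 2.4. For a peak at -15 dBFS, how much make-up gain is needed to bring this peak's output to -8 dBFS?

14 dB

Without make-up, output = threshold + overshoot/2.4 = -27 + 5 = -22 dBFS.
Gap to target: 14 dB.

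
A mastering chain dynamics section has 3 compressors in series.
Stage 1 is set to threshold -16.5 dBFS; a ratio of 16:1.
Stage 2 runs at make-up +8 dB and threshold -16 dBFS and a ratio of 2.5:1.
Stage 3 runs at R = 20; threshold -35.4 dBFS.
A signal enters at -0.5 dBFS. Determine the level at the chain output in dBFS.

-34.02 dBFS

Stage 1: 16 dB above -16.5 dBFS, reduced 16:1 to 1 dB above → -15.5 dBFS.
Stage 2: -15.5 dBFS is 0.5 dB over -16 dBFS; at 2.5:1 that becomes 0.2 dB over, giving -15.8 dBFS; +8 dB make-up → -7.8 dBFS.
Stage 3: -7.8 dBFS is 27.6 dB over -35.4 dBFS; at 20:1 that becomes 1.38 dB over, giving -34.02 dBFS.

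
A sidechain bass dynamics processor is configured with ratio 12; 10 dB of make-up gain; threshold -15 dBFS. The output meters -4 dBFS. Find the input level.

Stripping the +10 dB make-up gives -14 dBFS at the gain stage.
The compressed level sits -14 − (-15) = 1 dB over threshold.
Undo the ratio: input overshoot = 1 × 12 = 12 dB, giving input = -3 dBFS.

-3 dBFS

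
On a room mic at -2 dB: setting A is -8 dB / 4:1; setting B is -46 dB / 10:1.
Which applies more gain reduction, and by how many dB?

A: overshoot 6 dB → output overshoot 1.5 dB → GR 4.5 dB.
B: overshoot 44 dB → output overshoot 4.4 dB → GR 39.6 dB.
B applies 35.1 dB more gain reduction.

B, by 35.1 dB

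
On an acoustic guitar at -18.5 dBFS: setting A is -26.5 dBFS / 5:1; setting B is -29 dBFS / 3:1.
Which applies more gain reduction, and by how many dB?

B, by 0.6 dB

A: GR = 8 − 8/5 = 6.4 dB.
B: GR = 10.5 − 10.5/3 = 7 dB.
Difference: 0.6 dB in favour of B.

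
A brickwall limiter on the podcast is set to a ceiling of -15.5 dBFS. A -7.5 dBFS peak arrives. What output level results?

-15.5 dBFS

At ∞:1, everything above -15.5 dBFS is held at the ceiling.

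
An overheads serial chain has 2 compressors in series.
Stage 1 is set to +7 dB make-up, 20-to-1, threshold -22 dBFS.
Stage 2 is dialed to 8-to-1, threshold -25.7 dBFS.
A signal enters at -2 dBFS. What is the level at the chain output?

Stage 1: overshoot 20 dB → 20/20 = 1 dB → -21 dBFS; +7 dB make-up → -14 dBFS.
Stage 2: overshoot 11.7 dB → 11.7/8 = 1.4625 dB → -24.2375 dBFS.

-24.2375 dBFS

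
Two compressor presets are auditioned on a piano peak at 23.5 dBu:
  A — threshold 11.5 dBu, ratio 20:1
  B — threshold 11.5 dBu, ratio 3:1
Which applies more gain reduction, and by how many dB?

A: 12 dB over, compressed to 0.6 dB over, so 11.4 dB of GR.
B: 12 dB over, compressed to 4 dB over, so 8 dB of GR.
A reduces 3.4 dB more.

A, by 3.4 dB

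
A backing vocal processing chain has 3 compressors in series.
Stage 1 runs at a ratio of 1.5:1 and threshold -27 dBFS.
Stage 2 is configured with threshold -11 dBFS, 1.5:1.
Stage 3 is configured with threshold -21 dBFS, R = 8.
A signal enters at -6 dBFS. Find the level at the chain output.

-20 dBFS

Stage 1: -6 dBFS is 21 dB over -27 dBFS; at 1.5:1 that becomes 14 dB over, giving -13 dBFS.
Stage 2: -13 dBFS is at or below the -11 dBFS threshold — no compression; output -13 dBFS.
Stage 3: 8 dB above -21 dBFS, reduced 8:1 to 1 dB above → -20 dBFS.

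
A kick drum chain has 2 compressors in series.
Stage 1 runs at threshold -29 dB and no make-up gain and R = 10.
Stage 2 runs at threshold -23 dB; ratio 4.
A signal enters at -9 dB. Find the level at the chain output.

-27 dB

Stage 1: -9 dB is 20 dB over -29 dB; at 10:1 that becomes 2 dB over, giving -27 dB.
Stage 2: -27 dB ≤ -23 dB, so stage 2 doesn't engage; output -27 dB.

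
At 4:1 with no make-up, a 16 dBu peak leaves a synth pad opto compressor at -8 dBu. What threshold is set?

-16 dBu

Gain reduction = 16 − (-8) = 24 dB; output overshoot = GR / (R − 1) = 24 / 3 = 8 dB.
Threshold = output − output overshoot = -8 − 8 = -16 dBu.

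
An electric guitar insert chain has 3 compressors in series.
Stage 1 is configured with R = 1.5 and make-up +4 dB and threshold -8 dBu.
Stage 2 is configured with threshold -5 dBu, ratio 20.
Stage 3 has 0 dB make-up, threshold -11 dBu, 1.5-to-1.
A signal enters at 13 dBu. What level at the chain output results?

Stage 1: overshoot 21 dB → 21/1.5 = 14 dB → 6 dBu; +4 dB make-up → 10 dBu.
Stage 2: overshoot 15 dB → 15/20 = 0.75 dB → -4.25 dBu.
Stage 3: -4.25 dBu is 6.75 dB over -11 dBu; at 1.5:1 that becomes 4.5 dB over, giving -6.5 dBu.

-6.5 dBu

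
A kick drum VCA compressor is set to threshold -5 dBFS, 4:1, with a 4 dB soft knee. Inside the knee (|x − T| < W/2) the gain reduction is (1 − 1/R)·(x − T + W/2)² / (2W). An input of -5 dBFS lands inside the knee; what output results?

x − T + W/2 = -5 − (-5) + 2 = 2.
GR = (1 − 1/4) × 2² / 8 = 0.75 × 4 / 8 = 0.375 dB.
Output = -5 − 0.375 = -5.375 dBFS.

-5.375 dBFS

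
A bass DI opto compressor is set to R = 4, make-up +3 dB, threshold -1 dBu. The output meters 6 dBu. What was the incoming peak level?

Before make-up, the level was 6 − 3 = 3 dBu.
The compressed level sits 3 − (-1) = 4 dB over threshold.
Before 4:1 compression the overshoot was 4 × 4 = 16 dB, so input = -1 + 16 = 15 dBu.

15 dBu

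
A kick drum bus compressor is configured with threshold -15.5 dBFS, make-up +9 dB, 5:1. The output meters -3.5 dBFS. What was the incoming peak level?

Before make-up, the level was -3.5 − 9 = -12.5 dBFS.
Post-compression overshoot = -12.5 − (-15.5) = 3 dB.
Undo the ratio: input overshoot = 3 × 5 = 15 dB, giving input = -0.5 dBFS.

-0.5 dBFS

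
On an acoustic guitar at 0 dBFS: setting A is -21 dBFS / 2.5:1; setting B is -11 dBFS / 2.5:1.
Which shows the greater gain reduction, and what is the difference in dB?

A: overshoot 21 dB → output overshoot 8.4 dB → GR 12.6 dB.
B: overshoot 11 dB → output overshoot 4.4 dB → GR 6.6 dB.
Difference: 6 dB in favour of A.

A, by 6 dB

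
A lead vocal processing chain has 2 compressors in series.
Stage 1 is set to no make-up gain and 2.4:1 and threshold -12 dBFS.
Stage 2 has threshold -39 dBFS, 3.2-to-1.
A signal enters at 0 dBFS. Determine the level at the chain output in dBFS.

Stage 1: 0 dBFS is 12 dB over -12 dBFS; at 2.4:1 that becomes 5 dB over, giving -7 dBFS.
Stage 2: 32 dB above -39 dBFS, reduced 3.2:1 to 10 dB above → -29 dBFS.

-29 dBFS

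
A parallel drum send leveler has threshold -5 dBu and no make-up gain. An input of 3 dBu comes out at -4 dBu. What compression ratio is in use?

8:1

Input overshoot = 3 − (-5) = 8 dB; output overshoot = -4 − (-5) = 1 dB.
Ratio = 8 / 1 = 8.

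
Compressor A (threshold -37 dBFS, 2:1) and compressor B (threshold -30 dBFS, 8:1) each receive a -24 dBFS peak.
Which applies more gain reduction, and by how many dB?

A, by 1.25 dB

A: GR = 13 − 13/2 = 6.5 dB.
B: GR = 6 − 6/8 = 5.25 dB.
A reduces 1.25 dB more.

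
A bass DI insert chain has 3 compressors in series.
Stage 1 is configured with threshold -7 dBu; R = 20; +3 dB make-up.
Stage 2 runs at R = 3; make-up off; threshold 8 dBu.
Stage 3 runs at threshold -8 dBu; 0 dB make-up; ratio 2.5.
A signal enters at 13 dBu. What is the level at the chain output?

-6 dBu

Stage 1: 13 dBu is 20 dB over -7 dBu; at 20:1 that becomes 1 dB over, giving -6 dBu; +3 dB make-up → -3 dBu.
Stage 2: -3 dBu ≤ 8 dBu, so stage 2 doesn't engage; output -3 dBu.
Stage 3: -3 dBu is 5 dB over -8 dBu; at 2.5:1 that becomes 2 dB over, giving -6 dBu.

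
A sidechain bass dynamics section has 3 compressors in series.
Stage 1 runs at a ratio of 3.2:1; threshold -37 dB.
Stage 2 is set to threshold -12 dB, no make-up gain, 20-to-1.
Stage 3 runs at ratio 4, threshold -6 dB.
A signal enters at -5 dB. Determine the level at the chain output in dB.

Stage 1: overshoot 32 dB → 32/3.2 = 10 dB → -27 dB.
Stage 2: -27 dB ≤ -12 dB, so stage 2 doesn't engage; output -27 dB.
Stage 3: below threshold (-27 ≤ -6); passes unchanged; output -27 dB.

-27 dB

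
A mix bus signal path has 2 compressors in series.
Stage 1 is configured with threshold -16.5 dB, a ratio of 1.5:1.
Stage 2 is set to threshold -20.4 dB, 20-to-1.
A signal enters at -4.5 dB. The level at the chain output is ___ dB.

-19.805 dB

Stage 1: -4.5 dB is 12 dB over -16.5 dB; at 1.5:1 that becomes 8 dB over, giving -8.5 dB.
Stage 2: 11.9 dB above -20.4 dB, reduced 20:1 to 0.595 dB above → -19.805 dB.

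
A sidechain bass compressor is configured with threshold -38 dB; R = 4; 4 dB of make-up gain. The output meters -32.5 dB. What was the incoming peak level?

Before make-up, the level was -32.5 − 4 = -36.5 dB.
That's 1.5 dB above the -38 dB threshold.
Before 4:1 compression the overshoot was 1.5 × 4 = 6 dB, so input = -38 + 6 = -32 dB.

-32 dB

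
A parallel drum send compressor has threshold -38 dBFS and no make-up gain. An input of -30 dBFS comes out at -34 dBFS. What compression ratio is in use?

Input overshoot = -30 − (-38) = 8 dB; output overshoot = -34 − (-38) = 4 dB.
Ratio = 8 / 4 = 2.

2:1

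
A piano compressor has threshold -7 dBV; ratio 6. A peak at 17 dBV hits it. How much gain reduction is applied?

20 dB

The signal is 24 dB above threshold.
At 6:1, output sits 24/6 = 4 dB above threshold.
So the signal is attenuated by 24 − 4 = 20 dB.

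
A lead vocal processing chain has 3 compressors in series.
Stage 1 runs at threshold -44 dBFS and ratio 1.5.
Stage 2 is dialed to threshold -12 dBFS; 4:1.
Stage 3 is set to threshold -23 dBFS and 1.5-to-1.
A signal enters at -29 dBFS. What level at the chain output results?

Stage 1: -29 dBFS is 15 dB over -44 dBFS; at 1.5:1 that becomes 10 dB over, giving -34 dBFS.
Stage 2: below threshold (-34 ≤ -12); passes unchanged; output -34 dBFS.
Stage 3: -34 dBFS is at or below the -23 dBFS threshold — no compression; output -34 dBFS.

-34 dBFS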